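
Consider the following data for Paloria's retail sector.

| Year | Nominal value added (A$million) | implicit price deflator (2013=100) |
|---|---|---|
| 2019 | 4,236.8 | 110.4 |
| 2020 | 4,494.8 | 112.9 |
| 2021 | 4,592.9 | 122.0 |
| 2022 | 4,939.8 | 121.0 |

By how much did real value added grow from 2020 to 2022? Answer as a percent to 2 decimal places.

2.54%

Real value added 2020 = 4494.8/1.129 = 3981.22.
Real value added 2022 = 4939.8/1.210 = 4082.48.
Change = 4082.48/3981.22 − 1 = 0.0254.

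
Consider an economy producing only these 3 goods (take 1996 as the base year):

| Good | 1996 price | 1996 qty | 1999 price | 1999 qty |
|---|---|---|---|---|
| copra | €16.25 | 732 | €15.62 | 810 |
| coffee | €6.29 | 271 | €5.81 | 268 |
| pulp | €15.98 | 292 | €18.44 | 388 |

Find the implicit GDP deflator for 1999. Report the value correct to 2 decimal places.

Nominal GDP 1999 = 15.62·810 + 5.81·268 + 18.44·388 = 21364.00.
Real GDP 1999 (at 1996 prices) = 16.25·810 + 6.29·268 + 15.98·388 = 21048.46.
Deflator = Nominal/Real × 100 = 21364.00/21048.46 × 100 = 101.499.

101.50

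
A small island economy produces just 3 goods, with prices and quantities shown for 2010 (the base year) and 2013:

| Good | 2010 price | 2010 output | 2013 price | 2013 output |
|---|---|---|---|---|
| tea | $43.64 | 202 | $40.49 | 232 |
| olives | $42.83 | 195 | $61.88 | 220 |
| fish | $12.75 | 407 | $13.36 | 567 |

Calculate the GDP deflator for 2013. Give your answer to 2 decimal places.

Nominal GDP 2013 = 40.49·232 + 61.88·220 + 13.36·567 = 30582.40.
Real GDP 2013 (at 2010 prices) = 43.64·232 + 42.83·220 + 12.75·567 = 26776.33.
Deflator = Nominal/Real × 100 = 30582.40/26776.33 × 100 = 114.214.

114.21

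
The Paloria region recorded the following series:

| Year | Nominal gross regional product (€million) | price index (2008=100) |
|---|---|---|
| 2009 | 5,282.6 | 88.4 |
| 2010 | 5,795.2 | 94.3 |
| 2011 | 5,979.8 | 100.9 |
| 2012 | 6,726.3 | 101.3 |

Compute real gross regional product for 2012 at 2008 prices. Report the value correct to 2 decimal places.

€6,639.98 million

Real gross regional product 2012 = 6726.3 / 1.013 = 6639.98.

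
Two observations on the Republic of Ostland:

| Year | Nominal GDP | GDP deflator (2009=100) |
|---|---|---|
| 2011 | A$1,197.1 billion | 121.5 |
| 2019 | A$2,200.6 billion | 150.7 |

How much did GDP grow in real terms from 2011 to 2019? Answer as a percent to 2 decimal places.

48.21%

Deflate each year: 2011 → 1197.1/1.215 = 985.27; 2019 → 2200.6/1.507 = 1460.25.
So real GDP changed by 1460.25/985.27 − 1 = 0.4821, i.e. 48.21%.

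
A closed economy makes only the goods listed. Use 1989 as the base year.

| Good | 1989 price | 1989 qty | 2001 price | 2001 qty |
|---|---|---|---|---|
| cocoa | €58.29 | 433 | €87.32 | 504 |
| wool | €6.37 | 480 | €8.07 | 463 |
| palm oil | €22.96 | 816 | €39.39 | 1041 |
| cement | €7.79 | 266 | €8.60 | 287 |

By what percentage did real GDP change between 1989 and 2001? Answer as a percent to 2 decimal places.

Real GDP 1989 = Nominal GDP 1989 = 58.29·433 + 6.37·480 + 22.96·816 + 7.79·266 = 49104.67.
Real GDP 2001 (at 1989 prices) = 58.29·504 + 6.37·463 + 22.96·1041 + 7.79·287 = 58464.56.
Real growth = 58464.56/49104.67 − 1 = 0.1906.

19.06%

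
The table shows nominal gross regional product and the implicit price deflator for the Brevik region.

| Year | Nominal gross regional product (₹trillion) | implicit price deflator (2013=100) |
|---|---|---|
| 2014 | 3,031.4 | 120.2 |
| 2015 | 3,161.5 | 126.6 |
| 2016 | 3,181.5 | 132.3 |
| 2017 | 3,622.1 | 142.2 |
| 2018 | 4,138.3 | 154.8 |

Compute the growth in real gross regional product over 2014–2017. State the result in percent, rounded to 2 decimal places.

1.00%

Real gross regional product 2014 = 3031.4/1.202 = 2521.96.
Real gross regional product 2017 = 3622.1/1.422 = 2547.19.
Change = 2547.19/2521.96 − 1 = 0.0100.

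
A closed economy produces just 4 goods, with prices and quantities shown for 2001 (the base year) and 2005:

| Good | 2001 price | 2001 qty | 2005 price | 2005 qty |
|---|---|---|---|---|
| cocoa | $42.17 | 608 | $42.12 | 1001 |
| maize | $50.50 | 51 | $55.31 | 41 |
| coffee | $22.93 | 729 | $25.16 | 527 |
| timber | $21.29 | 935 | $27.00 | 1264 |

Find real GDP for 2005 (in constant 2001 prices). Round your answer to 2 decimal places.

$83277.34

Real GDP 2005 = Σ (p_2001 × q_2005) = 42.17·1001 + 50.50·41 + 22.93·527 + 21.29·1264 = 83277.34.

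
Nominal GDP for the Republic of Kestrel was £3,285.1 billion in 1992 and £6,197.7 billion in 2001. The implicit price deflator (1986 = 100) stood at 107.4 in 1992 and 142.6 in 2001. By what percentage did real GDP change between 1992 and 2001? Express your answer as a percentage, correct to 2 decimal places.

42.09%

Real GDP 1992 = 3285.1 / 1.074 = 3058.75.
Real GDP 2001 = 6197.7 / 1.426 = 4346.21.
Real growth = 4346.21 / 3058.75 − 1 = 0.4209.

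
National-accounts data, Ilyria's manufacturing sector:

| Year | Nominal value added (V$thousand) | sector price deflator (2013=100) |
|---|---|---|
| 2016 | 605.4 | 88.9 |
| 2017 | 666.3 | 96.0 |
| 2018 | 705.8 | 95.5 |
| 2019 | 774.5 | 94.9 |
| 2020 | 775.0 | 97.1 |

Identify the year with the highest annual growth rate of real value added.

2019

2017: real = 666.3/0.960 = 694.06; growth vs 2016 (680.99) = 1.92%.
2018: real = 705.8/0.955 = 739.06; growth vs 2017 (694.06) = 6.48%.
2019: real = 774.5/0.949 = 816.12; growth vs 2018 (739.06) = 10.43%.
2020: real = 775.0/0.971 = 798.15; growth vs 2019 (816.12) = -2.20%.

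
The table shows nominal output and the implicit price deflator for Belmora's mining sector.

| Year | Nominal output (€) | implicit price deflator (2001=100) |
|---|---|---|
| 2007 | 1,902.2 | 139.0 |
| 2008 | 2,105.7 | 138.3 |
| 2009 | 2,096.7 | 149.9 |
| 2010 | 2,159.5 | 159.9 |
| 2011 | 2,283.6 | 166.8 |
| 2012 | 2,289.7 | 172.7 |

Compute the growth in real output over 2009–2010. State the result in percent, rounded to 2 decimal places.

-3.45%

Real output 2009 = 2096.7/1.499 = 1398.73.
Real output 2010 = 2159.5/1.599 = 1350.53.
Change = 1350.53/1398.73 − 1 = -0.0345.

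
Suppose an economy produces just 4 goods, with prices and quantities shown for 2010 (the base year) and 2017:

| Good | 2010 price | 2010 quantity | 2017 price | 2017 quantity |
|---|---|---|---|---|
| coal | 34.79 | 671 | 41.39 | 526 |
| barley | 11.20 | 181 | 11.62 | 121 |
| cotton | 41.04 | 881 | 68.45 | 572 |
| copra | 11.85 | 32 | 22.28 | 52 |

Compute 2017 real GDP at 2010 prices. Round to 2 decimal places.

43745.82

Real GDP 2017 = Σ (p_2010 × q_2017) = 34.79·526 + 11.20·121 + 41.04·572 + 11.85·52 = 43745.82.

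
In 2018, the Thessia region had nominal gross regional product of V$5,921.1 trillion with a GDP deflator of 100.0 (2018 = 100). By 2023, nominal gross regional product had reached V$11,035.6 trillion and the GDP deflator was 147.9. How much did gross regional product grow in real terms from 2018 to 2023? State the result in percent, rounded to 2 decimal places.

26.02%

Deflate each year: 2018 → 5921.1/1.000 = 5921.10; 2023 → 11035.6/1.479 = 7461.53.
So real gross regional product changed by 7461.53/5921.10 − 1 = 0.2602, i.e. 26.02%.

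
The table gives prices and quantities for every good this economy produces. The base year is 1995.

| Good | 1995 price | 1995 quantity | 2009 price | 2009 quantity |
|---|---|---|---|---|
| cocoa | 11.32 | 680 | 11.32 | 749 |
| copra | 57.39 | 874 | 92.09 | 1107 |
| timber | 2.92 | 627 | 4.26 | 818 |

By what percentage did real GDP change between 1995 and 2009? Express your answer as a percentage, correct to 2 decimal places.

24.65%

Real GDP 1995 = Nominal GDP 1995 = 11.32·680 + 57.39·874 + 2.92·627 = 59687.30.
Real GDP 2009 (at 1995 prices) = 11.32·749 + 57.39·1107 + 2.92·818 = 74397.97.
Real growth = 74397.97/59687.30 − 1 = 0.2465.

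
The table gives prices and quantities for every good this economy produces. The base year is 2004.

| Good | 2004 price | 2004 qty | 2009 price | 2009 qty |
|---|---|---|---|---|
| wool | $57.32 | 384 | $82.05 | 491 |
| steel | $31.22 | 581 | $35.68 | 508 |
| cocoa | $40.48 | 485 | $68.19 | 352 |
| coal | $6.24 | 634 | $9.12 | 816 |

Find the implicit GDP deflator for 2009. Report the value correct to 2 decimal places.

Nominal GDP 2009 = 82.05·491 + 35.68·508 + 68.19·352 + 9.12·816 = 89856.79.
Real GDP 2009 (at 2004 prices) = 57.32·491 + 31.22·508 + 40.48·352 + 6.24·816 = 63344.68.
Deflator = Nominal/Real × 100 = 89856.79/63344.68 × 100 = 141.854.

141.85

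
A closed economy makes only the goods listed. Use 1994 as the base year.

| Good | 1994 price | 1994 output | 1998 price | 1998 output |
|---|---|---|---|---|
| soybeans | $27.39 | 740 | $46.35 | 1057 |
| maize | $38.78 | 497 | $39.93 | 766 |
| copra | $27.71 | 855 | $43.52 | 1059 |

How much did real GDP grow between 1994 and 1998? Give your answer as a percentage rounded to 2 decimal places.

Real GDP 1994 = Nominal GDP 1994 = 27.39·740 + 38.78·497 + 27.71·855 = 63234.31.
Real GDP 1998 (at 1994 prices) = 27.39·1057 + 38.78·766 + 27.71·1059 = 88001.60.
Real growth = 88001.60/63234.31 − 1 = 0.3917.

39.17%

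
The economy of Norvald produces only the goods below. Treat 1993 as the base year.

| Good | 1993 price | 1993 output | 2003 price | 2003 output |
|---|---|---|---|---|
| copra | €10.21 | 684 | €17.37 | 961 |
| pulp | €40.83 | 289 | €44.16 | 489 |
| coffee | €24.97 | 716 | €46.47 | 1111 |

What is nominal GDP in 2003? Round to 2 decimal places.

Nominal GDP 2003 = Σ (p_2003 × q_2003) = 17.37·961 + 44.16·489 + 46.47·1111 = 89914.98.

€89914.98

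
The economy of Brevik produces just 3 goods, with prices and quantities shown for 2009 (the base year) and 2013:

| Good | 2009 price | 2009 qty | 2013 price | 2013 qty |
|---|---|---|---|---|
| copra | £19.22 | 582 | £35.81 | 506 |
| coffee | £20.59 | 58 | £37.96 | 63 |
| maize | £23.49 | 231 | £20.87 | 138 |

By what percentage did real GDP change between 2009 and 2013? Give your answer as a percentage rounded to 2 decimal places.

-19.89%

Real GDP 2009 = Nominal GDP 2009 = 19.22·582 + 20.59·58 + 23.49·231 = 17806.45.
Real GDP 2013 (at 2009 prices) = 19.22·506 + 20.59·63 + 23.49·138 = 14264.11.
Real growth = 14264.11/17806.45 − 1 = -0.1989.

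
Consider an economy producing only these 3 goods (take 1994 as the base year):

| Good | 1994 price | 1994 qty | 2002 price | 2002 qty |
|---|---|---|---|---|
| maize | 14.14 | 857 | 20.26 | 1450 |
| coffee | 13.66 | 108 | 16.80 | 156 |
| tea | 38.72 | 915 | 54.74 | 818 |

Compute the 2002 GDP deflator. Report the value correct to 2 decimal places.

Nominal GDP 2002 = 20.26·1450 + 16.80·156 + 54.74·818 = 76775.12.
Real GDP 2002 (at 1994 prices) = 14.14·1450 + 13.66·156 + 38.72·818 = 54306.92.
Deflator = Nominal/Real × 100 = 76775.12/54306.92 × 100 = 141.373.

141.37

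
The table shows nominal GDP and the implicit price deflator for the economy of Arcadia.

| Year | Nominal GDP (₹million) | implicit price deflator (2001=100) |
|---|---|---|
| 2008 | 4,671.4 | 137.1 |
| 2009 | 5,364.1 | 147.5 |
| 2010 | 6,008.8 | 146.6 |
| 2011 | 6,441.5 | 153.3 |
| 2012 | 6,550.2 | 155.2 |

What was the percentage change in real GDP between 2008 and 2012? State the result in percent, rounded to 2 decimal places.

23.87%

Real GDP 2008 = 4671.4/1.371 = 3407.29.
Real GDP 2012 = 6550.2/1.552 = 4220.49.
Change = 4220.49/3407.29 − 1 = 0.2387.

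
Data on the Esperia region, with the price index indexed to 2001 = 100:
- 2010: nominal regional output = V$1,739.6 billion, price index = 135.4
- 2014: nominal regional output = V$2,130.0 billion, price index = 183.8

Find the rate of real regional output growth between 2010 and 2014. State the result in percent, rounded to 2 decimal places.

-9.80%

Deflate each year: 2010 → 1739.6/1.354 = 1284.79; 2014 → 2130.0/1.838 = 1158.87.
So real regional output changed by 1158.87/1284.79 − 1 = -0.0980, i.e. -9.80%.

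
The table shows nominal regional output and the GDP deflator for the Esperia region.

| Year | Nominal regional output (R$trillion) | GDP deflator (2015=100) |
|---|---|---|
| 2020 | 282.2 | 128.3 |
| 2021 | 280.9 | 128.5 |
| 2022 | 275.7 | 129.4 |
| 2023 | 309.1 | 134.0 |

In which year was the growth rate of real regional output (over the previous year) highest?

2023

2021: real = 280.9/1.285 = 218.60; growth vs 2020 (219.95) = -0.61%.
2022: real = 275.7/1.294 = 213.06; growth vs 2021 (218.60) = -2.53%.
2023: real = 309.1/1.340 = 230.67; growth vs 2022 (213.06) = 8.27%.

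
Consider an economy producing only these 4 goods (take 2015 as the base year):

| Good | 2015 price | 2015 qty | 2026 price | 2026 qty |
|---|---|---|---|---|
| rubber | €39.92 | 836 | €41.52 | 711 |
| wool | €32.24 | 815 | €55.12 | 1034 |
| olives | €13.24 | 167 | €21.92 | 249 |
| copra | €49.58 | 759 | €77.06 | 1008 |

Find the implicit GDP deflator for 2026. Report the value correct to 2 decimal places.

147.53

Nominal GDP 2026 = 41.52·711 + 55.12·1034 + 21.92·249 + 77.06·1008 = 169649.36.
Real GDP 2026 (at 2015 prices) = 39.92·711 + 32.24·1034 + 13.24·249 + 49.58·1008 = 114992.68.
Deflator = Nominal/Real × 100 = 169649.36/114992.68 × 100 = 147.531.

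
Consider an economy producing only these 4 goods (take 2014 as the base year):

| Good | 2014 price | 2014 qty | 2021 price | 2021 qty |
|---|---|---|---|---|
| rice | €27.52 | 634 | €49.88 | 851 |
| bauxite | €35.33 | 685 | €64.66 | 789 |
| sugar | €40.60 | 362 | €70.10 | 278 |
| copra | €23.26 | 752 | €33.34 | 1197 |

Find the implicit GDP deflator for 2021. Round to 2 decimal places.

169.05

Nominal GDP 2021 = 49.88·851 + 64.66·789 + 70.10·278 + 33.34·1197 = 152860.40.
Real GDP 2021 (at 2014 prices) = 27.52·851 + 35.33·789 + 40.60·278 + 23.26·1197 = 90423.91.
Deflator = Nominal/Real × 100 = 152860.40/90423.91 × 100 = 169.049.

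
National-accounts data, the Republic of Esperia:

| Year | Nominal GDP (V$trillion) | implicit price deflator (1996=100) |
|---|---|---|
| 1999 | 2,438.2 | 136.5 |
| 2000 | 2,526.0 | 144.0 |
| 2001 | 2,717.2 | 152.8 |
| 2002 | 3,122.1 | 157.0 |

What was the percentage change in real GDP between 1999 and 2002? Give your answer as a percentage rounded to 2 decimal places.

Real GDP 1999 = 2438.2/1.365 = 1786.23.
Real GDP 2002 = 3122.1/1.570 = 1988.60.
Change = 1988.60/1786.23 − 1 = 0.1133.

11.33%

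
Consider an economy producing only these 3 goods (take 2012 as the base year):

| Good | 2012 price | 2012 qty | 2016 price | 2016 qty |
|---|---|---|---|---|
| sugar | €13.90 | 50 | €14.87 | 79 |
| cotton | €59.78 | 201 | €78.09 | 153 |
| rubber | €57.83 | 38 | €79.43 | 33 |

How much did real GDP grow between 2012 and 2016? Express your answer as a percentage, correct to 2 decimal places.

Real GDP 2012 = Nominal GDP 2012 = 13.90·50 + 59.78·201 + 57.83·38 = 14908.32.
Real GDP 2016 (at 2012 prices) = 13.90·79 + 59.78·153 + 57.83·33 = 12152.83.
Real growth = 12152.83/14908.32 − 1 = -0.1848.

-18.48%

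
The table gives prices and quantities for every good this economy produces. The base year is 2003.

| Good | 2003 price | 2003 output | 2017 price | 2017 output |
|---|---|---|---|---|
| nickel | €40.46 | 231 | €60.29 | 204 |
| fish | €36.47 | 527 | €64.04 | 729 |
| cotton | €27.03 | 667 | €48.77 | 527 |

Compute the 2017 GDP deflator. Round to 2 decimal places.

172.53

Nominal GDP 2017 = 60.29·204 + 64.04·729 + 48.77·527 = 84686.11.
Real GDP 2017 (at 2003 prices) = 40.46·204 + 36.47·729 + 27.03·527 = 49085.28.
Deflator = Nominal/Real × 100 = 84686.11/49085.28 × 100 = 172.529.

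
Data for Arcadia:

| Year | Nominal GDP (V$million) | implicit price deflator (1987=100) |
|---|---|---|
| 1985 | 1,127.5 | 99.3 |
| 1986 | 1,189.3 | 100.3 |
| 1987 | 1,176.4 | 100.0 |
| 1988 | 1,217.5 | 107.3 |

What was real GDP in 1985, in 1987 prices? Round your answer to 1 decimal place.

Real GDP 1985 = 1127.5 / 0.993 = 1135.45.

V$1,135.4 million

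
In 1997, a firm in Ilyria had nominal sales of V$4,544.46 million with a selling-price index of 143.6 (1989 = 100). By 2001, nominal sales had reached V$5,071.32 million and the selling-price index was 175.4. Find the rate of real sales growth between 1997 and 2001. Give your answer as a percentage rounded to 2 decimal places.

Real sales 1997 = 4544.46 / 1.436 = 3164.67.
Real sales 2001 = 5071.32 / 1.754 = 2891.29.
Real growth = 2891.29 / 3164.67 − 1 = -0.0864.

-8.64%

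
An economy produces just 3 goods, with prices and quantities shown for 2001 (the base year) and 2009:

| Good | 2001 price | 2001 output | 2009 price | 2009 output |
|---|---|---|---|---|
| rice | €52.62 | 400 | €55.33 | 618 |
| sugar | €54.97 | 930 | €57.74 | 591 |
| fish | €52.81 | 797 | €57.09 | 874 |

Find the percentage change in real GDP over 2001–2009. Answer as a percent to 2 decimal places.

Real GDP 2001 = Nominal GDP 2001 = 52.62·400 + 54.97·930 + 52.81·797 = 114259.67.
Real GDP 2009 (at 2001 prices) = 52.62·618 + 54.97·591 + 52.81·874 = 111162.37.
Real growth = 111162.37/114259.67 − 1 = -0.0271.

-2.71%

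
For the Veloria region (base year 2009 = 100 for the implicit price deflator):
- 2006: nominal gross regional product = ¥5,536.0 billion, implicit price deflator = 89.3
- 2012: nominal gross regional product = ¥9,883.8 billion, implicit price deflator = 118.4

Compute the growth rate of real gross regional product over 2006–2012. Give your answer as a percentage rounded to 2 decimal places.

Deflate each year: 2006 → 5536.0/0.893 = 6199.33; 2012 → 9883.8/1.184 = 8347.80.
So real gross regional product changed by 8347.80/6199.33 − 1 = 0.3466, i.e. 34.66%.

34.66%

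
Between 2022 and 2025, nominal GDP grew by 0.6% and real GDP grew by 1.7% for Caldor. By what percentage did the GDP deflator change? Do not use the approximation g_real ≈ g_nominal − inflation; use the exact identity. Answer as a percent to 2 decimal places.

-1.08%

(1 + g_nom) = (1 + g_real)(1 + π), so π = 1.0060 / 1.0170 − 1 = -0.01082.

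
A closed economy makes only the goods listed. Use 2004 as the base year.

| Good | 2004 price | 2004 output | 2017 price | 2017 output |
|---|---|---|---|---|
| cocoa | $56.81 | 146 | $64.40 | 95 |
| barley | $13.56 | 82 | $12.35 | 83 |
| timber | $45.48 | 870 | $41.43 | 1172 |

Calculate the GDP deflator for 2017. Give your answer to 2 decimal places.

93.10

Nominal GDP 2017 = 64.40·95 + 12.35·83 + 41.43·1172 = 55699.01.
Real GDP 2017 (at 2004 prices) = 56.81·95 + 13.56·83 + 45.48·1172 = 59824.99.
Deflator = Nominal/Real × 100 = 55699.01/59824.99 × 100 = 93.103.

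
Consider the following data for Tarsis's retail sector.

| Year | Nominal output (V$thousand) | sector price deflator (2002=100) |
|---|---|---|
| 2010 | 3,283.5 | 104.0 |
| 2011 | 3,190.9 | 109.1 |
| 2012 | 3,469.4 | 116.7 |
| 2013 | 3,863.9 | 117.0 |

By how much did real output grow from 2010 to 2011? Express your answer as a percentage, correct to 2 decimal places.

Real output 2010 = 3283.5/1.040 = 3157.21.
Real output 2011 = 3190.9/1.091 = 2924.75.
Change = 2924.75/3157.21 − 1 = -0.0736.

-7.36%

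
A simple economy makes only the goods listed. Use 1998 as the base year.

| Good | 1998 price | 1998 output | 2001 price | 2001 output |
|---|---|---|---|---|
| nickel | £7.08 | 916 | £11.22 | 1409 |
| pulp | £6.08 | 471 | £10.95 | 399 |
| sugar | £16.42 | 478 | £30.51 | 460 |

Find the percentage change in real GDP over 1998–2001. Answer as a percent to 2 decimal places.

Real GDP 1998 = Nominal GDP 1998 = 7.08·916 + 6.08·471 + 16.42·478 = 17197.72.
Real GDP 2001 (at 1998 prices) = 7.08·1409 + 6.08·399 + 16.42·460 = 19954.84.
Real growth = 19954.84/17197.72 − 1 = 0.1603.

16.03%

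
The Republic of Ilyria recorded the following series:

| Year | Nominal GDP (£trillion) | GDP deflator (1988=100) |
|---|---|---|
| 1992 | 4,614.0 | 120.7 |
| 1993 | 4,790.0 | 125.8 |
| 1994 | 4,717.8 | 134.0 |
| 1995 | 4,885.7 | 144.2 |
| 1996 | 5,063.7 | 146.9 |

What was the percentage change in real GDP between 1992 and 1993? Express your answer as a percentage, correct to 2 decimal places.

Real GDP 1992 = 4614.0/1.207 = 3822.70.
Real GDP 1993 = 4790.0/1.258 = 3807.63.
Change = 3807.63/3822.70 − 1 = -0.0039.

-0.39%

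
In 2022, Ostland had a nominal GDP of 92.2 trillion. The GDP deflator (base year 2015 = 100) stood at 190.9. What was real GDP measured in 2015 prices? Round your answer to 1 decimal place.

48.3 trillion

Real GDP = Nominal / (GDP deflator/100) = 92.2 / 1.909 = 48.30.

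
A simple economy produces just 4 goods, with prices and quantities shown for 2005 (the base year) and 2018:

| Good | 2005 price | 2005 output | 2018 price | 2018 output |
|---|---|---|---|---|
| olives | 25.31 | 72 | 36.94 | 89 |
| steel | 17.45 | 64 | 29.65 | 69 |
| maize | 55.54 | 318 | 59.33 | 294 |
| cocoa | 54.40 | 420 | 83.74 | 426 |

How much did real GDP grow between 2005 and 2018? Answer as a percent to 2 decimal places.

-1.13%

Real GDP 2005 = Nominal GDP 2005 = 25.31·72 + 17.45·64 + 55.54·318 + 54.40·420 = 43448.84.
Real GDP 2018 (at 2005 prices) = 25.31·89 + 17.45·69 + 55.54·294 + 54.40·426 = 42959.80.
Real growth = 42959.80/43448.84 − 1 = -0.0113.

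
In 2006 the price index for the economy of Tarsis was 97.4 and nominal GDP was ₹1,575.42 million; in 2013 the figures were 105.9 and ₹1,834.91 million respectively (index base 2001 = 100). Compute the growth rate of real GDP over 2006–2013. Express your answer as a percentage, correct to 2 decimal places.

Real GDP 2006 = 1575.42 / 0.974 = 1617.47.
Real GDP 2013 = 1834.91 / 1.059 = 1732.68.
Real growth = 1732.68 / 1617.47 − 1 = 0.0712.

7.12%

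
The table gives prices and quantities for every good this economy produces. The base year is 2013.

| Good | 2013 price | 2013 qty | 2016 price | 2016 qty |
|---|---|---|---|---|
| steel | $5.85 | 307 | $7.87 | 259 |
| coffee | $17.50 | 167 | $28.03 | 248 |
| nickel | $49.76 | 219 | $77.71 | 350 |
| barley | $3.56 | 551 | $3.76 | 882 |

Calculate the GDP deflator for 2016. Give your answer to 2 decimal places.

Nominal GDP 2016 = 7.87·259 + 28.03·248 + 77.71·350 + 3.76·882 = 39504.59.
Real GDP 2016 (at 2013 prices) = 5.85·259 + 17.50·248 + 49.76·350 + 3.56·882 = 26411.07.
Deflator = Nominal/Real × 100 = 39504.59/26411.07 × 100 = 149.576.

149.58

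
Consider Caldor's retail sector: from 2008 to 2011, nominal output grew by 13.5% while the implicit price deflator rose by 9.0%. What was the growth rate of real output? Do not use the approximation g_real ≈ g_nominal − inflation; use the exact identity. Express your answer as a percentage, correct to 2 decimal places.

(1 + g_nom) = (1 + g_real)(1 + π), so g_real = 1.1350 / 1.0900 − 1 = 0.04128.

4.13%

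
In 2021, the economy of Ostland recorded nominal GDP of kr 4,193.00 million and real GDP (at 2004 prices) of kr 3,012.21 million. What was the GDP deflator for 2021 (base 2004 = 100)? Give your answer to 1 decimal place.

GDP deflator = (Nominal / Real) × 100 = 4193.00 / 3012.21 × 100 = 139.20.

139.2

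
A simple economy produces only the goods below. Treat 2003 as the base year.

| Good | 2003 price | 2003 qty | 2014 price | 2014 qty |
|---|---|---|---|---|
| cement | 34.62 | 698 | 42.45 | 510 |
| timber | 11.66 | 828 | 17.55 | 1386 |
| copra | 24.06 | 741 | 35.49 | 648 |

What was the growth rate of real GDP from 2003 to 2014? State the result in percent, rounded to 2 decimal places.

-4.34%

Real GDP 2003 = Nominal GDP 2003 = 34.62·698 + 11.66·828 + 24.06·741 = 51647.70.
Real GDP 2014 (at 2003 prices) = 34.62·510 + 11.66·1386 + 24.06·648 = 49407.84.
Real growth = 49407.84/51647.70 − 1 = -0.0434.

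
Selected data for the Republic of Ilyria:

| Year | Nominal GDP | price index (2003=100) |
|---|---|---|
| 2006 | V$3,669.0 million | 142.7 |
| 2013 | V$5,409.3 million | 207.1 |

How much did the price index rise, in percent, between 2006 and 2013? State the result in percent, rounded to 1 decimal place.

45.1%

Price-level change = 207.1 / 142.7 − 1 = 0.4513.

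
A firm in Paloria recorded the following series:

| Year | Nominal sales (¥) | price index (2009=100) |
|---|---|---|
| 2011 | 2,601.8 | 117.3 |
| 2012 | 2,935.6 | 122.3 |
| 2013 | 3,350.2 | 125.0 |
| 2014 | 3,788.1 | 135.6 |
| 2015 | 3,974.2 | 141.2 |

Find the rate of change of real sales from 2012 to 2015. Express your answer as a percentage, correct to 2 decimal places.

17.26%

Real sales 2012 = 2935.6/1.223 = 2400.33.
Real sales 2015 = 3974.2/1.412 = 2814.59.
Change = 2814.59/2400.33 − 1 = 0.1726.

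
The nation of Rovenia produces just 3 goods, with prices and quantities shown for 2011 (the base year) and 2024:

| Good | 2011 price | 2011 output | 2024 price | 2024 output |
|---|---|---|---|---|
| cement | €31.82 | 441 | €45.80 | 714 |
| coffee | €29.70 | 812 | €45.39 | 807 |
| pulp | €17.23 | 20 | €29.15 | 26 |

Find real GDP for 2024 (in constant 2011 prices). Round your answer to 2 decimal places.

Real GDP 2024 = Σ (p_2011 × q_2024) = 31.82·714 + 29.70·807 + 17.23·26 = 47135.36.

€47135.36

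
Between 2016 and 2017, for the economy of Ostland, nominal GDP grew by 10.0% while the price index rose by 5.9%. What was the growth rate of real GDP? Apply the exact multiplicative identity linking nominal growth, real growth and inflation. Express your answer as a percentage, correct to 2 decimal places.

(1 + g_nom) = (1 + g_real)(1 + π), so g_real = 1.1000 / 1.0590 − 1 = 0.03872.

3.87%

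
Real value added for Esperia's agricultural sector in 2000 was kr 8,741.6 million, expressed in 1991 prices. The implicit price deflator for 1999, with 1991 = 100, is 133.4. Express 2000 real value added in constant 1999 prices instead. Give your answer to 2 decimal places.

kr 11,661.29 million

Real value added in 1999 prices = Real value added in 1991 prices × (P_1999/P_1991) = 8741.6 × 1.334 = 11661.29.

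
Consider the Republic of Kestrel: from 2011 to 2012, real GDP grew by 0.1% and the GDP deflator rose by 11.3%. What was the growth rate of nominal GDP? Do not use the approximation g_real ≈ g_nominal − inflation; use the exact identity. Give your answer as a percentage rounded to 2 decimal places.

11.41%

(1 + g_nom) = (1 + g_real)(1 + π) = 1.0010 × 1.1130 = 1.11411.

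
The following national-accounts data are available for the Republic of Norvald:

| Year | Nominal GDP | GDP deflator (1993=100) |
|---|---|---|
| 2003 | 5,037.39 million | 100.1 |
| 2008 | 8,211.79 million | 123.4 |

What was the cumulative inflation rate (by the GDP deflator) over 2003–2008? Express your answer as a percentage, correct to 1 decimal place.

23.3%

Price-level change = 123.4 / 100.1 − 1 = 0.2328.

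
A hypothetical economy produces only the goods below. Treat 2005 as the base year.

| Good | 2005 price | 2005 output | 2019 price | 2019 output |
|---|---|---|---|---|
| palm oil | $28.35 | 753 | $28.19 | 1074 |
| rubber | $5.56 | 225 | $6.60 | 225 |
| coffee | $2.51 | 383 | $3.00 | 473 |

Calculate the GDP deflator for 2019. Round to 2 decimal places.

100.89

Nominal GDP 2019 = 28.19·1074 + 6.60·225 + 3.00·473 = 33180.06.
Real GDP 2019 (at 2005 prices) = 28.35·1074 + 5.56·225 + 2.51·473 = 32886.13.
Deflator = Nominal/Real × 100 = 33180.06/32886.13 × 100 = 100.894.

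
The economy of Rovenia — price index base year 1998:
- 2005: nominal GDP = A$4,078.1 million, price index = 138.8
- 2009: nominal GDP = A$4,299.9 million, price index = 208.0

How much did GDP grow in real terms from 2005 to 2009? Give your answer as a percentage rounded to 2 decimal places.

Deflate each year: 2005 → 4078.1/1.388 = 2938.11; 2009 → 4299.9/2.080 = 2067.26.
So real GDP changed by 2067.26/2938.11 − 1 = -0.2964, i.e. -29.64%.

-29.64%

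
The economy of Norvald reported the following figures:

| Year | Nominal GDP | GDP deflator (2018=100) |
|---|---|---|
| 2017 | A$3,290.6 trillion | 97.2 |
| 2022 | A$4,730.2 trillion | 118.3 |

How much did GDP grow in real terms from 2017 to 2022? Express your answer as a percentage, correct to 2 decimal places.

Real GDP 2017 = 3290.6 / 0.972 = 3385.39.
Real GDP 2022 = 4730.2 / 1.183 = 3998.48.
Real growth = 3998.48 / 3385.39 − 1 = 0.1811.

18.11%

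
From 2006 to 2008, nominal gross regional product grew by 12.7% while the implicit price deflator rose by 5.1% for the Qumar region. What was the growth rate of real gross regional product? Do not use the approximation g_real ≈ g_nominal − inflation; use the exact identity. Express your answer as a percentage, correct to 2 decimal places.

7.23%

(1 + g_nom) = (1 + g_real)(1 + π), so g_real = 1.1270 / 1.0510 − 1 = 0.07231.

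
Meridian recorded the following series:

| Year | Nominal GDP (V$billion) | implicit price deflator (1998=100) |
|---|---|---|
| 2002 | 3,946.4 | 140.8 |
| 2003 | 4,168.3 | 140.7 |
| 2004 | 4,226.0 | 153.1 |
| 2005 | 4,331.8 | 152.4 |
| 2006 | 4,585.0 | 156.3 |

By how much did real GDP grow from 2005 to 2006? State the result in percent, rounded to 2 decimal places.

3.20%

Real GDP 2005 = 4331.8/1.524 = 2842.39.
Real GDP 2006 = 4585.0/1.563 = 2933.46.
Change = 2933.46/2842.39 − 1 = 0.0320.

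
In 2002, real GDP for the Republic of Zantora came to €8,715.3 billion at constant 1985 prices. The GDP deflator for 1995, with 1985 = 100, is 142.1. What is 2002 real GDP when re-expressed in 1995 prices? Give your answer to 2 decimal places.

Real GDP in 1995 prices = Real GDP in 1985 prices × (P_1995/P_1985) = 8715.3 × 1.421 = 12384.44.

€12,384.44 billion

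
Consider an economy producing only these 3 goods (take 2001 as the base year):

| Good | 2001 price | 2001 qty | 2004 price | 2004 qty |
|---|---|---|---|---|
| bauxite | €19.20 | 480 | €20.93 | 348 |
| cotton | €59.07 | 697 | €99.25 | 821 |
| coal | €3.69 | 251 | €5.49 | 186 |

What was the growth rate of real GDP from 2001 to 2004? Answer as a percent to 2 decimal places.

8.87%

Real GDP 2001 = Nominal GDP 2001 = 19.20·480 + 59.07·697 + 3.69·251 = 51313.98.
Real GDP 2004 (at 2001 prices) = 19.20·348 + 59.07·821 + 3.69·186 = 55864.41.
Real growth = 55864.41/51313.98 − 1 = 0.0887.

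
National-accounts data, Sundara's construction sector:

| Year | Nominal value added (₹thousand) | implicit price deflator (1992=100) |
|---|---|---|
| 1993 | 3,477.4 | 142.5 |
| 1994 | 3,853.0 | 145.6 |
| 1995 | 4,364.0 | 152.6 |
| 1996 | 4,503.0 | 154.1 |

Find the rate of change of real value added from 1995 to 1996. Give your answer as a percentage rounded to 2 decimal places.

Real value added 1995 = 4364.0/1.526 = 2859.76.
Real value added 1996 = 4503.0/1.541 = 2922.13.
Change = 2922.13/2859.76 − 1 = 0.0218.

2.18%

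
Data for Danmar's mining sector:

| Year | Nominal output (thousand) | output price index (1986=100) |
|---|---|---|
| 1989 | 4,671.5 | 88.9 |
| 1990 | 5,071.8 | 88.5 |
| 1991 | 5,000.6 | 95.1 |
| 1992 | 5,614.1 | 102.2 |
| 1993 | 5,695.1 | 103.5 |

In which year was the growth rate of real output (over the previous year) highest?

1990: real = 5071.8/0.885 = 5730.85; growth vs 1989 (5254.78) = 9.06%.
1991: real = 5000.6/0.951 = 5258.25; growth vs 1990 (5730.85) = -8.25%.
1992: real = 5614.1/1.022 = 5493.25; growth vs 1991 (5258.25) = 4.47%.
1993: real = 5695.1/1.035 = 5502.51; growth vs 1992 (5493.25) = 0.17%.

1990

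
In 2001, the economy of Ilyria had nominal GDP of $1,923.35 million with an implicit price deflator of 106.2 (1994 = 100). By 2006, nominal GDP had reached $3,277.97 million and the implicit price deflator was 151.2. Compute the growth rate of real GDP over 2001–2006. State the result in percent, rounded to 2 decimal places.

Deflate each year: 2001 → 1923.35/1.062 = 1811.06; 2006 → 3277.97/1.512 = 2167.97.
So real GDP changed by 2167.97/1811.06 − 1 = 0.1971, i.e. 19.71%.

19.71%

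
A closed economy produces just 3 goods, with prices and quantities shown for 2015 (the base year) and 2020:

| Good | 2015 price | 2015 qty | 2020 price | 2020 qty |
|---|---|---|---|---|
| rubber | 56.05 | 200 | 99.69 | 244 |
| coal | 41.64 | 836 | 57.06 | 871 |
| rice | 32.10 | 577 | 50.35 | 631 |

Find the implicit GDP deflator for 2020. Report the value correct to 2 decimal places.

Nominal GDP 2020 = 99.69·244 + 57.06·871 + 50.35·631 = 105794.47.
Real GDP 2020 (at 2015 prices) = 56.05·244 + 41.64·871 + 32.10·631 = 70199.74.
Deflator = Nominal/Real × 100 = 105794.47/70199.74 × 100 = 150.705.

150.70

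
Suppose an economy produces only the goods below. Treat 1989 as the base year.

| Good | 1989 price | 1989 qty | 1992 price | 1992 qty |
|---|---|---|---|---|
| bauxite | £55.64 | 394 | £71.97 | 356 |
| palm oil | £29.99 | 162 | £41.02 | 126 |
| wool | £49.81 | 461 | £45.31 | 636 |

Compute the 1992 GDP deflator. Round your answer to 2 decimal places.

Nominal GDP 1992 = 71.97·356 + 41.02·126 + 45.31·636 = 59607.00.
Real GDP 1992 (at 1989 prices) = 55.64·356 + 29.99·126 + 49.81·636 = 55265.74.
Deflator = Nominal/Real × 100 = 59607.00/55265.74 × 100 = 107.855.

107.86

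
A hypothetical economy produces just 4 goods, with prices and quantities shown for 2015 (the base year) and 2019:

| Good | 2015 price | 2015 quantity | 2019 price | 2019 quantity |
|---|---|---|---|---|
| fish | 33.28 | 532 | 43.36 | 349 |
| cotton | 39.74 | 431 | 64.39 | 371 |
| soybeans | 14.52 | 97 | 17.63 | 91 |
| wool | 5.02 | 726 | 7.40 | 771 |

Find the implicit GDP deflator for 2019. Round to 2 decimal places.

146.85

Nominal GDP 2019 = 43.36·349 + 64.39·371 + 17.63·91 + 7.40·771 = 46331.06.
Real GDP 2019 (at 2015 prices) = 33.28·349 + 39.74·371 + 14.52·91 + 5.02·771 = 31550.00.
Deflator = Nominal/Real × 100 = 46331.06/31550.00 × 100 = 146.850.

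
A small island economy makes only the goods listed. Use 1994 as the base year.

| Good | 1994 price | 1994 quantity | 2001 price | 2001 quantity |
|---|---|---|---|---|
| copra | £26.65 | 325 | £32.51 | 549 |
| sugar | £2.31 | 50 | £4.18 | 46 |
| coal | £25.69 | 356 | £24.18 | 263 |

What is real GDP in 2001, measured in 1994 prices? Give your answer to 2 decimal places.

£21493.58

Real GDP 2001 = Σ (p_1994 × q_2001) = 26.65·549 + 2.31·46 + 25.69·263 = 21493.58.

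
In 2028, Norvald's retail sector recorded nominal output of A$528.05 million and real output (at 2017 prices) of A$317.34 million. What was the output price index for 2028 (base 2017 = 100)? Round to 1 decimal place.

166.4

output price index = (Nominal / Real) × 100 = 528.05 / 317.34 × 100 = 166.40.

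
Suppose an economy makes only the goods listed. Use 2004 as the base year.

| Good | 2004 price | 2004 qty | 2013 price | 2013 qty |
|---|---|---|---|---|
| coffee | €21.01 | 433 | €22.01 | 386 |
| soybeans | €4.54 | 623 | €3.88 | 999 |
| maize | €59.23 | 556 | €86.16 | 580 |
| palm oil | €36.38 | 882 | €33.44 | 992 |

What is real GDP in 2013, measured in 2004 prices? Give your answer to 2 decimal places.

Real GDP 2013 = Σ (p_2004 × q_2013) = 21.01·386 + 4.54·999 + 59.23·580 + 36.38·992 = 83087.68.

€83087.68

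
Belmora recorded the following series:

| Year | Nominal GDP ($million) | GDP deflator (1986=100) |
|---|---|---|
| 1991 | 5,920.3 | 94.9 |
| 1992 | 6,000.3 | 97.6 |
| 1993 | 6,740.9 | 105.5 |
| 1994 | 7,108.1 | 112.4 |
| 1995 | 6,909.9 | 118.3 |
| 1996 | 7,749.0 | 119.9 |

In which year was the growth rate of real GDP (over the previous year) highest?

1992: real = 6000.3/0.976 = 6147.85; growth vs 1991 (6238.46) = -1.45%.
1993: real = 6740.9/1.055 = 6389.48; growth vs 1992 (6147.85) = 3.93%.
1994: real = 7108.1/1.124 = 6323.93; growth vs 1993 (6389.48) = -1.03%.
1995: real = 6909.9/1.183 = 5841.00; growth vs 1994 (6323.93) = -7.64%.
1996: real = 7749.0/1.199 = 6462.89; growth vs 1995 (5841.00) = 10.65%.

1996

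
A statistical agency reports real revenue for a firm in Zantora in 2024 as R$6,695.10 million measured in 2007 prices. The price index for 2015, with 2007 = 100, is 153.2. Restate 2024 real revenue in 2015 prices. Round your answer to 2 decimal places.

Real revenue in 2015 prices = Real revenue in 2007 prices × (P_2015/P_2007) = 6695.10 × 1.532 = 10256.89.

R$10,256.89 million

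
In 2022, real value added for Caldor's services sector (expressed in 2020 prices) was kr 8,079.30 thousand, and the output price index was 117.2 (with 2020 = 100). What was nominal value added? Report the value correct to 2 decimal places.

Nominal value added = Real × (output price index/100) = 8079.30 × 1.172 = 9468.94.

kr 9,468.94 thousand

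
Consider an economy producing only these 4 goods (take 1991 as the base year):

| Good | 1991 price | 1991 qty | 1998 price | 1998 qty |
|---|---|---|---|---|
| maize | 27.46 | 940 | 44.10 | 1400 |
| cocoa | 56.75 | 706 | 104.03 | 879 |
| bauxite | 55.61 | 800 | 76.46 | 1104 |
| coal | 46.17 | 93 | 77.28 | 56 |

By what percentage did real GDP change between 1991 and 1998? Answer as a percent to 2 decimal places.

32.83%

Real GDP 1991 = Nominal GDP 1991 = 27.46·940 + 56.75·706 + 55.61·800 + 46.17·93 = 114659.71.
Real GDP 1998 (at 1991 prices) = 27.46·1400 + 56.75·879 + 55.61·1104 + 46.17·56 = 152306.21.
Real growth = 152306.21/114659.71 − 1 = 0.3283.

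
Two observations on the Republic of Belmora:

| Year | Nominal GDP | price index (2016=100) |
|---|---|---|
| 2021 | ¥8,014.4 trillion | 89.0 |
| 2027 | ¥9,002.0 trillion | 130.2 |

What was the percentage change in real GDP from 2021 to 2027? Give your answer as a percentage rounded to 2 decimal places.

Deflate each year: 2021 → 8014.4/0.890 = 9004.94; 2027 → 9002.0/1.302 = 6913.98.
So real GDP changed by 6913.98/9004.94 − 1 = -0.2322, i.e. -23.22%.

-23.22%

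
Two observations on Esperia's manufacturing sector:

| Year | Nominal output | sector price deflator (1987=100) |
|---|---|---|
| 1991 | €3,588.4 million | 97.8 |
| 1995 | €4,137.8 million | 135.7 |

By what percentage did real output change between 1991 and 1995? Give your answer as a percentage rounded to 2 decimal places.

-16.89%

Real output 1991 = 3588.4 / 0.978 = 3669.12.
Real output 1995 = 4137.8 / 1.357 = 3049.23.
Real growth = 3049.23 / 3669.12 − 1 = -0.1689.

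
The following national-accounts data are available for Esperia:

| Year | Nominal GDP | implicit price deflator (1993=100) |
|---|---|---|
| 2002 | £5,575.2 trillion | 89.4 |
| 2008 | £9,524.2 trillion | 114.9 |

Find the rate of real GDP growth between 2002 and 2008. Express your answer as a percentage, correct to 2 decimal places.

Real GDP 2002 = 5575.2 / 0.894 = 6236.24.
Real GDP 2008 = 9524.2 / 1.149 = 8289.12.
Real growth = 8289.12 / 6236.24 − 1 = 0.3292.

32.92%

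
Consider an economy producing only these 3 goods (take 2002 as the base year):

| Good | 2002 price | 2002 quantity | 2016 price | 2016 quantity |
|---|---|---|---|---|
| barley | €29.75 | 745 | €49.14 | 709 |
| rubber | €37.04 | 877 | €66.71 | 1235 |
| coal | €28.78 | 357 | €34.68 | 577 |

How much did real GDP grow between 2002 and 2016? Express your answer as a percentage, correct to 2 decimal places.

Real GDP 2002 = Nominal GDP 2002 = 29.75·745 + 37.04·877 + 28.78·357 = 64922.29.
Real GDP 2016 (at 2002 prices) = 29.75·709 + 37.04·1235 + 28.78·577 = 83443.21.
Real growth = 83443.21/64922.29 − 1 = 0.2853.

28.53%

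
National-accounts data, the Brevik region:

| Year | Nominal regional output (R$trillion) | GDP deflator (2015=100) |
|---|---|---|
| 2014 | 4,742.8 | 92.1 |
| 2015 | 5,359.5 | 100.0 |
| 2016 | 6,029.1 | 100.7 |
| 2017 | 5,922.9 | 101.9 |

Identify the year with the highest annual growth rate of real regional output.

2015: real = 5359.5/1.000 = 5359.50; growth vs 2014 (5149.62) = 4.08%.
2016: real = 6029.1/1.007 = 5987.19; growth vs 2015 (5359.50) = 11.71%.
2017: real = 5922.9/1.019 = 5812.46; growth vs 2016 (5987.19) = -2.92%.

2016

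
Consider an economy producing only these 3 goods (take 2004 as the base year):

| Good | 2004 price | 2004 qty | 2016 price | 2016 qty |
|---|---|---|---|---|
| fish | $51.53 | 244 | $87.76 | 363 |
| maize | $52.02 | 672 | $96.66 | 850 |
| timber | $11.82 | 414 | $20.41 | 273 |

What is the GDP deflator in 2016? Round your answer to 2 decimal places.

180.79

Nominal GDP 2016 = 87.76·363 + 96.66·850 + 20.41·273 = 119589.81.
Real GDP 2016 (at 2004 prices) = 51.53·363 + 52.02·850 + 11.82·273 = 66149.25.
Deflator = Nominal/Real × 100 = 119589.81/66149.25 × 100 = 180.788.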